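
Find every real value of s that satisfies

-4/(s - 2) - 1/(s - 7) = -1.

s = 4.7639 or s = 9.2361

Multiply both sides by (s - 2)(s - 7):
-4(s - 7) - (s - 2) = -(s - 2)(s - 7).
Expand and collect terms: -s² + 14s - 44 = 0.
By the quadratic formula, s = (-14 ± √20) / -2, so s ≈ 4.7639 or s ≈ 9.2361.
Neither value makes a denominator zero (s ≠ 2, s ≠ 7), so both are valid.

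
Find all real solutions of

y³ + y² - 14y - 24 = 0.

y = -3 or y = -2 or y = 4

Possible rational roots are divisors of -24. Testing y = -2 gives 0, so (y + 2) is a factor.
Divide: y³ + y² - 14y - 24 = (y + 2)(y² - y - 12).
Factor the quadratic: y = 4 or y = -3.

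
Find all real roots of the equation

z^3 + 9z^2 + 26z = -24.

z = -4 or z = -3 or z = -2

Rearrange: z^3 + 9z^2 + 26z + 24 = 0.
Possible rational roots are divisors of 24. Testing z = -2 gives 0, so (z + 2) is a factor.
Divide: z^3 + 9z^2 + 26z + 24 = (z + 2)(z^2 + 7z + 12).
Factor the quadratic: z = -3 or z = -4.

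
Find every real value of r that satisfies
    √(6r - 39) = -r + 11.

Square both sides: 6r - 39 = (-r + 11)².
Expand and rearrange: r² - 28r + 160 = 0.
Solving gives r = 20 or r = 8.
Check each candidate in the original equation:
  r = 20: √(81) = 9, while -r + 11 = -9 — extraneous.
  r = 8: √(9) = 3, while -r + 11 = 3 — valid.

r = 8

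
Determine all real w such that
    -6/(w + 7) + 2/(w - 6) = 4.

w = -8.4498 or w = 6.4498

Multiply both sides by (w + 7)(w - 6):
-6(w - 6) + 2(w + 7) = 4(w + 7)(w - 6).
Expand and collect terms: 4w² + 8w - 218 = 0.
By the quadratic formula, w = (-8 ± √3552) / 8, so w ≈ 6.4498 or w ≈ -8.4498.
Neither value makes a denominator zero (w ≠ -7, w ≠ 6), so both are valid.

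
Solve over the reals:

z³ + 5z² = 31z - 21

z = -8.7958 or z = 0.7958 or z = 3

Rearrange: z³ + 5z² - 31z + 21 = 0.
Possible rational roots are divisors of 21. Testing z = 3 gives 0, so (z - 3) is a factor.
Divide: z³ + 5z² - 31z + 21 = (z - 3)(z² + 8z - 7).
Apply the quadratic formula to z² + 8z - 7 = 0: z = (-8 ± √92)/2, i.e. z ≈ 0.7958 or z ≈ -8.7958.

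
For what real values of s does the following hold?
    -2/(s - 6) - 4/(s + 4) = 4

Multiply both sides by (s - 6)(s + 4):
-2(s + 4) - 4(s - 6) = 4(s - 6)(s + 4).
Expand and collect terms: 4s² - 2s - 112 = 0.
By the quadratic formula, s = (2 ± √1796) / 8, so s ≈ 5.5474 or s ≈ -5.0474.
Neither value makes a denominator zero (s ≠ 6, s ≠ -4), so both are valid.

s = -5.0474 or s = 5.5474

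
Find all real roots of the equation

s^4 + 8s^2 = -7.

No real solutions.

Let u = s^2. The equation becomes u^2 + 8u + 7 = 0.
Factor: (u + 1)(u + 7) = 0, so u = -1 or u = -7.
s^2 = -1 < 0 has no real solution.
s^2 = -7 < 0 has no real solution.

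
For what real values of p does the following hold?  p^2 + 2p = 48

p = -8 or p = 6

Bring every term to one side: p^2 + 2p - 48 = 0.
Factor: (p + 8)(p - 6) = 0.
So p = -8 or p = 6.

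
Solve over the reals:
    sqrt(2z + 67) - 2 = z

z = 7

Isolate the radical: sqrt(2z + 67) = z + 2.
Square both sides: 2z + 67 = (z + 2)^2.
Expand and rearrange: z^2 + 2z - 63 = 0.
Solving gives z = 7 or z = -9.
Check each candidate in the original equation:
  z = 7: sqrt(81) = 9, while z + 2 = 9 — valid.
  z = -9: sqrt(49) = 7, while z + 2 = -7 — extraneous.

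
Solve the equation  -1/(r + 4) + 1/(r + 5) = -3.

Multiply both sides by (r + 4)(r + 5):
-(r + 5) + (r + 4) = -3(r + 4)(r + 5).
Expand and collect terms: -3r² - 27r - 59 = 0.
By the quadratic formula, r = (27 ± √21) / -6, so r ≈ -5.2638 or r ≈ -3.7362.
Neither value makes a denominator zero (r ≠ -4, r ≠ -5), so both are valid.

r = -5.2638 or r = -3.7362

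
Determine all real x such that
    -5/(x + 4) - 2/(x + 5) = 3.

Multiply both sides by (x + 4)(x + 5):
-5(x + 5) - 2(x + 4) = 3(x + 4)(x + 5).
Expand and collect terms: 3x^2 + 34x + 93 = 0.
By the quadratic formula, x = (-34 +/- sqrt(40)) / 6, so x ~= -4.6126 or x ~= -6.7208.
Neither value makes a denominator zero (x != -4, x != -5), so both are valid.

x = -6.7208 or x = -4.6126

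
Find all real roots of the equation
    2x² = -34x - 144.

Bring every term to one side: 2x² + 34x + 144 = 0.
Factor: 2(x + 8)(x + 9) = 0.
So x = -8 or x = -9.

x = -9 or x = -8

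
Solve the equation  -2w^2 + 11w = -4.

w = -0.3423 or w = 5.8423

Rearrange to standard form: -2w^2 + 11w + 4 = 0.
Discriminant: (11)^2 - 4*(-2)*4 = 153.
Quadratic formula: w = (-11 +/- sqrt(153)) / (-4).
So w = 11/4 - 3*sqrt(17)/4 ~= -0.3423 or w = 11/4 + 3*sqrt(17)/4 ~= 5.8423.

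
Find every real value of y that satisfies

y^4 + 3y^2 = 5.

Let u = y^2. The equation becomes u^2 + 3u - 5 = 0.
By the quadratic formula, u = -3/2 + sqrt(29)/2 or u = -sqrt(29)/2 - 3/2.
y^2 = -3/2 + sqrt(29)/2 gives y = +/-sqrt(-3/2 + sqrt(29)/2) ~= +/-1.0921.
y^2 = -sqrt(29)/2 - 3/2 < 0 has no real solution.

y = -1.0921 or y = 1.0921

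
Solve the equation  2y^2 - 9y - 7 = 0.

Discriminant: (-9)^2 - 4*2*(-7) = 137.
Quadratic formula: y = (9 +/- sqrt(137)) / 4.
So y = 9/4 + sqrt(137)/4 ~= 5.1762 or y = 9/4 - sqrt(137)/4 ~= -0.6762.

y = -0.6762 or y = 5.1762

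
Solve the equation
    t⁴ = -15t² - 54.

No real solutions.

Let u = t². The equation becomes u² + 15u + 54 = 0.
Factor: (u + 9)(u + 6) = 0, so u = -9 or u = -6.
t² = -9 < 0 has no real solution.
t² = -6 < 0 has no real solution.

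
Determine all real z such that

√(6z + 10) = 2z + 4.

Square both sides: 6z + 10 = (2z + 4)².
Expand and rearrange: 4z² + 10z + 6 = 0.
Solving gives z = -1 or z = -1.5.
Check each candidate in the original equation:
  z = -1: √(4) = 2, while 2z + 4 = 2 — valid.
  z = -1.5: √(1) = 1, while 2z + 4 = 1 — valid.

z = -1.5 or z = -1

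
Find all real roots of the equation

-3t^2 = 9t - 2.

t = -3.2078 or t = 0.2078

Rearrange to standard form: -3t^2 - 9t + 2 = 0.
Discriminant: (-9)^2 - 4*(-3)*2 = 105.
Quadratic formula: t = (9 +/- sqrt(105)) / (-6).
So t = -sqrt(105)/6 - 3/2 ~= -3.2078 or t = -3/2 + sqrt(105)/6 ~= 0.2078.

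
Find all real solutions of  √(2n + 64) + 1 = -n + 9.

Isolate the radical: √(2n + 64) = -n + 8.
Square both sides: 2n + 64 = (-n + 8)².
Expand and rearrange: n² - 18n = 0.
Solving gives n = 18 or n = 0.
Check each candidate in the original equation:
  n = 18: √(100) = 10, while -n + 8 = -10 — extraneous.
  n = 0: √(64) = 8, while -n + 8 = 8 — valid.

n = 0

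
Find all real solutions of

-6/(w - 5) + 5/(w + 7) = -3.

w = -8.4509 or w = 6.7843

Multiply both sides by (w - 5)(w + 7):
-6(w + 7) + 5(w - 5) = -3(w - 5)(w + 7).
Expand and collect terms: -3w² - 5w + 172 = 0.
By the quadratic formula, w = (5 ± √2089) / -6, so w ≈ -8.4509 or w ≈ 6.7843.
Neither value makes a denominator zero (w ≠ 5, w ≠ -7), so both are valid.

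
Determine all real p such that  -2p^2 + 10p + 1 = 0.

p = -0.0981 or p = 5.0981

Discriminant: (10)^2 - 4*(-2)*1 = 108.
Quadratic formula: p = (-10 +/- sqrt(108)) / (-4).
So p = 5/2 - 3*sqrt(3)/2 ~= -0.0981 or p = 5/2 + 3*sqrt(3)/2 ~= 5.0981.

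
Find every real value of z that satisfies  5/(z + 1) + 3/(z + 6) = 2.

Multiply both sides by (z + 1)(z + 6):
5(z + 6) + 3(z + 1) = 2(z + 1)(z + 6).
Expand and collect terms: 2z² + 6z - 21 = 0.
By the quadratic formula, z = (-6 ± √204) / 4, so z ≈ 2.0707 or z ≈ -5.0707.
Neither value makes a denominator zero (z ≠ -1, z ≠ -6), so both are valid.

z = -5.0707 or z = 2.0707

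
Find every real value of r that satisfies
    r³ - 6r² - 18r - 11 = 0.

r = -1.3218 or r = -1 or r = 8.3218

Possible rational roots are divisors of -11. Testing r = -1 gives 0, so (r + 1) is a factor.
Divide: r³ - 6r² - 18r - 11 = (r + 1)(r² - 7r - 11).
Apply the quadratic formula to r² - 7r - 11 = 0: r = (7 ± √93)/2, i.e. r ≈ 8.3218 or r ≈ -1.3218.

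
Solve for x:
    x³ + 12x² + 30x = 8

x = -8.2426 or x = -4 or x = 0.2426

Rearrange: x³ + 12x² + 30x - 8 = 0.
Possible rational roots are divisors of -8. Testing x = -4 gives 0, so (x + 4) is a factor.
Divide: x³ + 12x² + 30x - 8 = (x + 4)(x² + 8x - 2).
Apply the quadratic formula to x² + 8x - 2 = 0: x = (-8 ± √72)/2, i.e. x ≈ 0.2426 or x ≈ -8.2426.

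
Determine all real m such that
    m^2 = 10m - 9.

Bring every term to one side: m^2 - 10m + 9 = 0.
Factor: (m - 1)(m - 9) = 0.
So m = 1 or m = 9.

m = 1 or m = 9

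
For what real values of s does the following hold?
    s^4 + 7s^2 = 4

s = -0.7288 or s = 0.7288

Let u = s^2. The equation becomes u^2 + 7u - 4 = 0.
By the quadratic formula, u = -7/2 + sqrt(65)/2 or u = -sqrt(65)/2 - 7/2.
s^2 = -7/2 + sqrt(65)/2 gives s = +/-sqrt(-7/2 + sqrt(65)/2) ~= +/-0.7288.
s^2 = -sqrt(65)/2 - 7/2 < 0 has no real solution.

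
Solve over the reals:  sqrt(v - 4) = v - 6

Square both sides: v - 4 = (v - 6)^2.
Expand and rearrange: v^2 - 13v + 40 = 0.
Solving gives v = 8 or v = 5.
Check each candidate in the original equation:
  v = 8: sqrt(4) = 2, while v - 6 = 2 — valid.
  v = 5: sqrt(1) = 1, while v - 6 = -1 — extraneous.

v = 8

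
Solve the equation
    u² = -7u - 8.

u = -5.5616 or u = -1.4384

Rearrange to standard form: u² + 7u + 8 = 0.
Discriminant: (7)² − 4·1·8 = 17.
Quadratic formula: u = (-7 ± √17) / 2.
So u = -7/2 + √(17)/2 ≈ -1.4384 or u = -7/2 - √(17)/2 ≈ -5.5616.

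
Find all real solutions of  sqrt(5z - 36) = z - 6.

z = 8 or z = 9

Square both sides: 5z - 36 = (z - 6)^2.
Expand and rearrange: z^2 - 17z + 72 = 0.
Solving gives z = 9 or z = 8.
Check each candidate in the original equation:
  z = 9: sqrt(9) = 3, while z - 6 = 3 — valid.
  z = 8: sqrt(4) = 2, while z - 6 = 2 — valid.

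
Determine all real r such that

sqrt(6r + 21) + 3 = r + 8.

Isolate the radical: sqrt(6r + 21) = r + 5.
Square both sides: 6r + 21 = (r + 5)^2.
Expand and rearrange: r^2 + 4r + 4 = 0.
This gives the repeated root r = -2.
Check in the original equation:
  r = -2: sqrt(9) = 3, while r + 5 = 3 — valid.

r = -2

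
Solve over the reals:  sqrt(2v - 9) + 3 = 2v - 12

v = 9

Isolate the radical: sqrt(2v - 9) = 2v - 15.
Square both sides: 2v - 9 = (2v - 15)^2.
Expand and rearrange: 4v^2 - 62v + 234 = 0.
Solving gives v = 9 or v = 6.5.
Check each candidate in the original equation:
  v = 9: sqrt(9) = 3, while 2v - 15 = 3 — valid.
  v = 6.5: sqrt(4) = 2, while 2v - 15 = -2 — extraneous.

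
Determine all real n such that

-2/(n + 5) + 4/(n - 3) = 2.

n = -5.8151 or n = 4.8151

Multiply both sides by (n + 5)(n - 3):
-2(n - 3) + 4(n + 5) = 2(n + 5)(n - 3).
Expand and collect terms: 2n^2 + 2n - 56 = 0.
By the quadratic formula, n = (-2 +/- sqrt(452)) / 4, so n ~= 4.8151 or n ~= -5.8151.
Neither value makes a denominator zero (n != -5, n != 3), so both are valid.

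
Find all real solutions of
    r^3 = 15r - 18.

r = -4.3723 or r = 1.3723 or r = 3

Rearrange: r^3 - 15r + 18 = 0.
Possible rational roots are divisors of 18. Testing r = 3 gives 0, so (r - 3) is a factor.
Divide: r^3 - 15r + 18 = (r - 3)(r^2 + 3r - 6).
Apply the quadratic formula to r^2 + 3r - 6 = 0: r = (-3 +/- sqrt(33))/2, i.e. r ~= 1.3723 or r ~= -4.3723.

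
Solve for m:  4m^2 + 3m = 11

Rearrange to standard form: 4m^2 + 3m - 11 = 0.
Discriminant: (3)^2 - 4*4*(-11) = 185.
Quadratic formula: m = (-3 +/- sqrt(185)) / 8.
So m = -3/8 + sqrt(185)/8 ~= 1.3252 or m = -sqrt(185)/8 - 3/8 ~= -2.0752.

m = -2.0752 or m = 1.3252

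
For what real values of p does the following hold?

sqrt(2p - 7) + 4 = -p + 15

p = 8

Isolate the radical: sqrt(2p - 7) = -p + 11.
Square both sides: 2p - 7 = (-p + 11)^2.
Expand and rearrange: p^2 - 24p + 128 = 0.
Solving gives p = 16 or p = 8.
Check each candidate in the original equation:
  p = 16: sqrt(25) = 5, while -p + 11 = -5 — extraneous.
  p = 8: sqrt(9) = 3, while -p + 11 = 3 — valid.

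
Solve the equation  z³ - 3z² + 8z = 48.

Rearrange: z³ - 3z² + 8z - 48 = 0.
Possible rational roots are divisors of -48. Testing z = 4 gives 0, so (z - 4) is a factor.
Divide: z³ - 3z² + 8z - 48 = (z - 4)(z² + z + 12).
The quadratic z² + z + 12 has discriminant -47 < 0, so no further real roots.

z = 4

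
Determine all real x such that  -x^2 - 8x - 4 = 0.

x = -7.4641 or x = -0.5359

Discriminant: (-8)^2 - 4*(-1)*(-4) = 48.
Quadratic formula: x = (8 +/- sqrt(48)) / (-2).
So x = -4 - 2*sqrt(3) ~= -7.4641 or x = -4 + 2*sqrt(3) ~= -0.5359.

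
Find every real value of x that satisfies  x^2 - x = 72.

Bring every term to one side: x^2 - x - 72 = 0.
Factor: (x + 8)(x - 9) = 0.
So x = -8 or x = 9.

x = -8 or x = 9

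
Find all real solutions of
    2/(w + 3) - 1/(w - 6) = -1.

Multiply both sides by (w + 3)(w - 6):
2(w - 6) - (w + 3) = -(w + 3)(w - 6).
Expand and collect terms: -w² + 2w + 33 = 0.
By the quadratic formula, w = (-2 ± √136) / -2, so w ≈ -4.831 or w ≈ 6.831.
Neither value makes a denominator zero (w ≠ -3, w ≠ 6), so both are valid.

w = -4.831 or w = 6.831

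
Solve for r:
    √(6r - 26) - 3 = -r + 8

r = 7

Isolate the radical: √(6r - 26) = -r + 11.
Square both sides: 6r - 26 = (-r + 11)².
Expand and rearrange: r² - 28r + 147 = 0.
Solving gives r = 21 or r = 7.
Check each candidate in the original equation:
  r = 21: √(100) = 10, while -r + 11 = -10 — extraneous.
  r = 7: √(16) = 4, while -r + 11 = 4 — valid.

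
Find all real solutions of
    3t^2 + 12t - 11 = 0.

Discriminant: (12)^2 - 4*3*(-11) = 276.
Quadratic formula: t = (-12 +/- sqrt(276)) / 6.
So t = -2 + sqrt(69)/3 ~= 0.7689 or t = -sqrt(69)/3 - 2 ~= -4.7689.

t = -4.7689 or t = 0.7689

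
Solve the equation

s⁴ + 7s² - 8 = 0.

s = -1 or s = 1

Let u = s². The equation becomes u² + 7u - 8 = 0.
Factor: (u + 8)(u - 1) = 0, so u = -8 or u = 1.
s² = -8 < 0 has no real solution.
s² = 1 gives s = ±1.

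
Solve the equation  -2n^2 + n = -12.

Rearrange to standard form: -2n^2 + n + 12 = 0.
Discriminant: (1)^2 - 4*(-2)*12 = 97.
Quadratic formula: n = (-1 +/- sqrt(97)) / (-4).
So n = 1/4 - sqrt(97)/4 ~= -2.2122 or n = 1/4 + sqrt(97)/4 ~= 2.7122.

n = -2.2122 or n = 2.7122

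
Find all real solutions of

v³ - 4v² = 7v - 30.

v = -2.7016 or v = 3 or v = 3.7016

Rearrange: v³ - 4v² - 7v + 30 = 0.
Possible rational roots are divisors of 30. Testing v = 3 gives 0, so (v - 3) is a factor.
Divide: v³ - 4v² - 7v + 30 = (v - 3)(v² - v - 10).
Apply the quadratic formula to v² - v - 10 = 0: v = (1 ± √41)/2, i.e. v ≈ 3.7016 or v ≈ -2.7016.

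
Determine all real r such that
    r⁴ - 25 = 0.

r = -2.2361 or r = 2.2361

Let u = r². The equation becomes u² - 25 = 0.
Factor: (u - 5)(u + 5) = 0, so u = 5 or u = -5.
r² = 5 gives r = ±√(5) ≈ ±2.2361.
r² = -5 < 0 has no real solution.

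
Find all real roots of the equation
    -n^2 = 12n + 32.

n = -8 or n = -4

Bring every term to one side: -n^2 - 12n - 32 = 0.
Factor: -1(n + 8)(n + 4) = 0.
So n = -8 or n = -4.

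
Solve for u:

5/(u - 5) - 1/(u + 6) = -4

u = -5.717 or u = 3.717

Multiply both sides by (u - 5)(u + 6):
5(u + 6) - (u - 5) = -4(u - 5)(u + 6).
Expand and collect terms: -4u² - 8u + 85 = 0.
By the quadratic formula, u = (8 ± √1424) / -8, so u ≈ -5.717 or u ≈ 3.717.
Neither value makes a denominator zero (u ≠ 5, u ≠ -6), so both are valid.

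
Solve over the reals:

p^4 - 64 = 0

p = -2.8284 or p = 2.8284

Let u = p^2. The equation becomes u^2 - 64 = 0.
Factor: (u - 8)(u + 8) = 0, so u = 8 or u = -8.
p^2 = 8 gives p = +/-2*sqrt(2) ~= +/-2.8284.
p^2 = -8 < 0 has no real solution.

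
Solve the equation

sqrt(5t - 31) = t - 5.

t = 7 or t = 8

Square both sides: 5t - 31 = (t - 5)^2.
Expand and rearrange: t^2 - 15t + 56 = 0.
Solving gives t = 8 or t = 7.
Check each candidate in the original equation:
  t = 8: sqrt(9) = 3, while t - 5 = 3 — valid.
  t = 7: sqrt(4) = 2, while t - 5 = 2 — valid.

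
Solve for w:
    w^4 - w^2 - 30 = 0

Let u = w^2. The equation becomes u^2 - u - 30 = 0.
Factor: (u - 6)(u + 5) = 0, so u = 6 or u = -5.
w^2 = 6 gives w = +/-sqrt(6) ~= +/-2.4495.
w^2 = -5 < 0 has no real solution.

w = -2.4495 or w = 2.4495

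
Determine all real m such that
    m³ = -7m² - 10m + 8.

m = -4 or m = -3.5616 or m = 0.5616

Rearrange: m³ + 7m² + 10m - 8 = 0.
Possible rational roots are divisors of -8. Testing m = -4 gives 0, so (m + 4) is a factor.
Divide: m³ + 7m² + 10m - 8 = (m + 4)(m² + 3m - 2).
Apply the quadratic formula to m² + 3m - 2 = 0: m = (-3 ± √17)/2, i.e. m ≈ 0.5616 or m ≈ -3.5616.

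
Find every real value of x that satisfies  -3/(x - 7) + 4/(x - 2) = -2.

x = 0.369 or x = 8.131

Multiply both sides by (x - 7)(x - 2):
-3(x - 2) + 4(x - 7) = -2(x - 7)(x - 2).
Expand and collect terms: -2x² + 17x - 6 = 0.
By the quadratic formula, x = (-17 ± √241) / -4, so x ≈ 0.369 or x ≈ 8.131.
Neither value makes a denominator zero (x ≠ 7, x ≠ 2), so both are valid.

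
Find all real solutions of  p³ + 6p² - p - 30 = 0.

p = -5 or p = -3 or p = 2

Possible rational roots are divisors of -30. Testing p = -5 gives 0, so (p + 5) is a factor.
Divide: p³ + 6p² - p - 30 = (p + 5)(p² + p - 6).
Factor the quadratic: p = 2 or p = -3.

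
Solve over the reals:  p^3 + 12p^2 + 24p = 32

Rearrange: p^3 + 12p^2 + 24p - 32 = 0.
Possible rational roots are divisors of -32. Testing p = -4 gives 0, so (p + 4) is a factor.
Divide: p^3 + 12p^2 + 24p - 32 = (p + 4)(p^2 + 8p - 8).
Apply the quadratic formula to p^2 + 8p - 8 = 0: p = (-8 +/- sqrt(96))/2, i.e. p ~= 0.899 or p ~= -8.899.

p = -8.899 or p = -4 or p = 0.899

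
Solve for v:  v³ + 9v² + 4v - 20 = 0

v = -8.217 or v = -2 or v = 1.217

Possible rational roots are divisors of -20. Testing v = -2 gives 0, so (v + 2) is a factor.
Divide: v³ + 9v² + 4v - 20 = (v + 2)(v² + 7v - 10).
Apply the quadratic formula to v² + 7v - 10 = 0: v = (-7 ± √89)/2, i.e. v ≈ 1.217 or v ≈ -8.217.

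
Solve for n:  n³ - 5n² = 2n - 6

Rearrange: n³ - 5n² - 2n + 6 = 0.
Possible rational roots are divisors of 6. Testing n = 1 gives 0, so (n - 1) is a factor.
Divide: n³ - 5n² - 2n + 6 = (n - 1)(n² - 4n - 6).
Apply the quadratic formula to n² - 4n - 6 = 0: n = (4 ± √40)/2, i.e. n ≈ 5.1623 or n ≈ -1.1623.

n = -1.1623 or n = 1 or n = 5.1623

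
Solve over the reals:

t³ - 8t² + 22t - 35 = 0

Possible rational roots are divisors of -35. Testing t = 5 gives 0, so (t - 5) is a factor.
Divide: t³ - 8t² + 22t - 35 = (t - 5)(t² - 3t + 7).
The quadratic t² - 3t + 7 has discriminant -19 < 0, so no further real roots.

t = 5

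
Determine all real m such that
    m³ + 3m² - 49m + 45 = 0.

Possible rational roots are divisors of 45. Testing m = 5 gives 0, so (m - 5) is a factor.
Divide: m³ + 3m² - 49m + 45 = (m - 5)(m² + 8m - 9).
Factor the quadratic: m = 1 or m = -9.

m = -9 or m = 1 or m = 5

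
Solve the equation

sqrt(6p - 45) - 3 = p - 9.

Isolate the radical: sqrt(6p - 45) = p - 6.
Square both sides: 6p - 45 = (p - 6)^2.
Expand and rearrange: p^2 - 18p + 81 = 0.
This gives the repeated root p = 9.
Check in the original equation:
  p = 9: sqrt(9) = 3, while p - 6 = 3 — valid.

p = 9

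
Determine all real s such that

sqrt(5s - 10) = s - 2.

Square both sides: 5s - 10 = (s - 2)^2.
Expand and rearrange: s^2 - 9s + 14 = 0.
Solving gives s = 7 or s = 2.
Check each candidate in the original equation:
  s = 7: sqrt(25) = 5, while s - 2 = 5 — valid.
  s = 2: sqrt(0) = 0, while s - 2 = 0 — valid.

s = 2 or s = 7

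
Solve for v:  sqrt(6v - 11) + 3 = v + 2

Isolate the radical: sqrt(6v - 11) = v - 1.
Square both sides: 6v - 11 = (v - 1)^2.
Expand and rearrange: v^2 - 8v + 12 = 0.
Solving gives v = 6 or v = 2.
Check each candidate in the original equation:
  v = 6: sqrt(25) = 5, while v - 1 = 5 — valid.
  v = 2: sqrt(1) = 1, while v - 1 = 1 — valid.

v = 2 or v = 6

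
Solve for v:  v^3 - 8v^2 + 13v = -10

v = -0.5616 or v = 3.5616 or v = 5

Rearrange: v^3 - 8v^2 + 13v + 10 = 0.
Possible rational roots are divisors of 10. Testing v = 5 gives 0, so (v - 5) is a factor.
Divide: v^3 - 8v^2 + 13v + 10 = (v - 5)(v^2 - 3v - 2).
Apply the quadratic formula to v^2 - 3v - 2 = 0: v = (3 +/- sqrt(17))/2, i.e. v ~= 3.5616 or v ~= -0.5616.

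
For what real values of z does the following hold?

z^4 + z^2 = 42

z = -2.4495 or z = 2.4495

Let u = z^2. The equation becomes u^2 + u - 42 = 0.
Factor: (u + 7)(u - 6) = 0, so u = -7 or u = 6.
z^2 = -7 < 0 has no real solution.
z^2 = 6 gives z = +/-sqrt(6) ~= +/-2.4495.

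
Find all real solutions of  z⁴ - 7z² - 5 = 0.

Let u = z². The equation becomes u² - 7u - 5 = 0.
By the quadratic formula, u = 7/2 + √(69)/2 or u = 7/2 - √(69)/2.
z² = 7/2 + √(69)/2 gives z = ±√(7/2 + √(69)/2) ≈ ±2.7665.
z² = 7/2 - √(69)/2 < 0 has no real solution.

z = -2.7665 or z = 2.7665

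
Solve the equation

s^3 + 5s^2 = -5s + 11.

s = 1

Rearrange: s^3 + 5s^2 + 5s - 11 = 0.
Possible rational roots are divisors of -11. Testing s = 1 gives 0, so (s - 1) is a factor.
Divide: s^3 + 5s^2 + 5s - 11 = (s - 1)(s^2 + 6s + 11).
The quadratic s^2 + 6s + 11 has discriminant -8 < 0, so no further real roots.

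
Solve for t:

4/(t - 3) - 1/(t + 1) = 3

Multiply both sides by (t - 3)(t + 1):
4(t + 1) - (t - 3) = 3(t - 3)(t + 1).
Expand and collect terms: 3t^2 - 9t - 16 = 0.
By the quadratic formula, t = (9 +/- sqrt(273)) / 6, so t ~= 4.2538 or t ~= -1.2538.
Neither value makes a denominator zero (t != 3, t != -1), so both are valid.

t = -1.2538 or t = 4.2538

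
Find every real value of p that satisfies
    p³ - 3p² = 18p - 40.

p = -4 or p = 2 or p = 5

Rearrange: p³ - 3p² - 18p + 40 = 0.
Possible rational roots are divisors of 40. Testing p = 5 gives 0, so (p - 5) is a factor.
Divide: p³ - 3p² - 18p + 40 = (p - 5)(p² + 2p - 8).
Factor the quadratic: p = 2 or p = -4.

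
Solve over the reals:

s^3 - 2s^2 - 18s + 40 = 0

s = -4.3166 or s = 2.3166 or s = 4

Possible rational roots are divisors of 40. Testing s = 4 gives 0, so (s - 4) is a factor.
Divide: s^3 - 2s^2 - 18s + 40 = (s - 4)(s^2 + 2s - 10).
Apply the quadratic formula to s^2 + 2s - 10 = 0: s = (-2 +/- sqrt(44))/2, i.e. s ~= 2.3166 or s ~= -4.3166.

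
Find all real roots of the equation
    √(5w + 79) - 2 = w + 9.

w = -3

Isolate the radical: √(5w + 79) = w + 11.
Square both sides: 5w + 79 = (w + 11)².
Expand and rearrange: w² + 17w + 42 = 0.
Solving gives w = -3 or w = -14.
Check each candidate in the original equation:
  w = -3: √(64) = 8, while w + 11 = 8 — valid.
  w = -14: √(9) = 3, while w + 11 = -3 — extraneous.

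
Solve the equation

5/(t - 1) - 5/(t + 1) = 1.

Multiply both sides by (t - 1)(t + 1):
5(t + 1) - 5(t - 1) = (t - 1)(t + 1).
Expand and collect terms: t² - 11 = 0.
By the quadratic formula, t = (0 ± √44) / 2, so t ≈ 3.3166 or t ≈ -3.3166.
Neither value makes a denominator zero (t ≠ 1, t ≠ -1), so both are valid.

t = -3.3166 or t = 3.3166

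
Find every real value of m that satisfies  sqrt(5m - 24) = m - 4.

m = 5 or m = 8

Square both sides: 5m - 24 = (m - 4)^2.
Expand and rearrange: m^2 - 13m + 40 = 0.
Solving gives m = 8 or m = 5.
Check each candidate in the original equation:
  m = 8: sqrt(16) = 4, while m - 4 = 4 — valid.
  m = 5: sqrt(1) = 1, while m - 4 = 1 — valid.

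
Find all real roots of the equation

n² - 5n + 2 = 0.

n = 0.4384 or n = 4.5616

Discriminant: (-5)² − 4·1·2 = 17.
Quadratic formula: n = (5 ± √17) / 2.
So n = √(17)/2 + 5/2 ≈ 4.5616 or n = 5/2 - √(17)/2 ≈ 0.4384.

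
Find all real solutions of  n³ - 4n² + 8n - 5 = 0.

n = 1

Possible rational roots are divisors of -5. Testing n = 1 gives 0, so (n - 1) is a factor.
Divide: n³ - 4n² + 8n - 5 = (n - 1)(n² - 3n + 5).
The quadratic n² - 3n + 5 has discriminant -11 < 0, so no further real roots.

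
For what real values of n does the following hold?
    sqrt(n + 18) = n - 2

n = 7

Square both sides: n + 18 = (n - 2)^2.
Expand and rearrange: n^2 - 5n - 14 = 0.
Solving gives n = 7 or n = -2.
Check each candidate in the original equation:
  n = 7: sqrt(25) = 5, while n - 2 = 5 — valid.
  n = -2: sqrt(16) = 4, while n - 2 = -4 — extraneous.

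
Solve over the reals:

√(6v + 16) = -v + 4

Square both sides: 6v + 16 = (-v + 4)².
Expand and rearrange: v² - 14v = 0.
Solving gives v = 14 or v = 0.
Check each candidate in the original equation:
  v = 14: √(100) = 10, while -v + 4 = -10 — extraneous.
  v = 0: √(16) = 4, while -v + 4 = 4 — valid.

v = 0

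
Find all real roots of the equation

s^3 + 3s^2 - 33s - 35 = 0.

Possible rational roots are divisors of -35. Testing s = 5 gives 0, so (s - 5) is a factor.
Divide: s^3 + 3s^2 - 33s - 35 = (s - 5)(s^2 + 8s + 7).
Factor the quadratic: s = -1 or s = -7.

s = -7 or s = -1 or s = 5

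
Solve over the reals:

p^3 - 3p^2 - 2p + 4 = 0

p = -1.2361 or p = 1 or p = 3.2361

Possible rational roots are divisors of 4. Testing p = 1 gives 0, so (p - 1) is a factor.
Divide: p^3 - 3p^2 - 2p + 4 = (p - 1)(p^2 - 2p - 4).
Apply the quadratic formula to p^2 - 2p - 4 = 0: p = (2 +/- sqrt(20))/2, i.e. p ~= 3.2361 or p ~= -1.2361.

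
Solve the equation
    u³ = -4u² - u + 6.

u = -3 or u = -2 or u = 1

Rearrange: u³ + 4u² + u - 6 = 0.
Possible rational roots are divisors of -6. Testing u = -2 gives 0, so (u + 2) is a factor.
Divide: u³ + 4u² + u - 6 = (u + 2)(u² + 2u - 3).
Factor the quadratic: u = 1 or u = -3.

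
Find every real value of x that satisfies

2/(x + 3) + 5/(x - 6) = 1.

x = -1.7823 or x = 11.7823

Multiply both sides by (x + 3)(x - 6):
2(x - 6) + 5(x + 3) = (x + 3)(x - 6).
Expand and collect terms: x^2 - 10x - 21 = 0.
By the quadratic formula, x = (10 +/- sqrt(184)) / 2, so x ~= 11.7823 or x ~= -1.7823.
Neither value makes a denominator zero (x != -3, x != 6), so both are valid.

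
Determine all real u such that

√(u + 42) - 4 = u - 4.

Isolate the radical: √(u + 42) = u.
Square both sides: u + 42 = (u)².
Expand and rearrange: u² - u - 42 = 0.
Solving gives u = 7 or u = -6.
Check each candidate in the original equation:
  u = 7: √(49) = 7, while u = 7 — valid.
  u = -6: √(36) = 6, while u = -6 — extraneous.

u = 7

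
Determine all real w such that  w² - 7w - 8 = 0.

Factor: (w + 1)(w - 8) = 0.
So w = -1 or w = 8.

w = -1 or w = 8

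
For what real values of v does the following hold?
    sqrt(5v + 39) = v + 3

v = 5

Square both sides: 5v + 39 = (v + 3)^2.
Expand and rearrange: v^2 + v - 30 = 0.
Solving gives v = 5 or v = -6.
Check each candidate in the original equation:
  v = 5: sqrt(64) = 8, while v + 3 = 8 — valid.
  v = -6: sqrt(9) = 3, while v + 3 = -3 — extraneous.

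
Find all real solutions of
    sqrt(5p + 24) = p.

p = 8

Square both sides: 5p + 24 = (p)^2.
Expand and rearrange: p^2 - 5p - 24 = 0.
Solving gives p = 8 or p = -3.
Check each candidate in the original equation:
  p = 8: sqrt(64) = 8, while p = 8 — valid.
  p = -3: sqrt(9) = 3, while p = -3 — extraneous.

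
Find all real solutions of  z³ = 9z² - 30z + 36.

z = 3

Rearrange: z³ - 9z² + 30z - 36 = 0.
Possible rational roots are divisors of -36. Testing z = 3 gives 0, so (z - 3) is a factor.
Divide: z³ - 9z² + 30z - 36 = (z - 3)(z² - 6z + 12).
The quadratic z² - 6z + 12 has discriminant -12 < 0, so no further real roots.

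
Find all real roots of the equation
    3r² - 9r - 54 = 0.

Factor: 3(r - 6)(r + 3) = 0.
So r = 6 or r = -3.

r = -3 or r = 6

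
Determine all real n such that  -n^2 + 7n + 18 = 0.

n = -2 or n = 9

Factor: -1(n - 9)(n + 2) = 0.
So n = 9 or n = -2.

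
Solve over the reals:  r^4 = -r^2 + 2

Let u = r^2. The equation becomes u^2 + u - 2 = 0.
Factor: (u + 2)(u - 1) = 0, so u = -2 or u = 1.
r^2 = -2 < 0 has no real solution.
r^2 = 1 gives r = +/-1.

r = -1 or r = 1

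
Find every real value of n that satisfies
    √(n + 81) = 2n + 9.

Square both sides: n + 81 = (2n + 9)².
Expand and rearrange: 4n² + 35n = 0.
Solving gives n = 0 or n = -8.75.
Check each candidate in the original equation:
  n = 0: √(81) = 9, while 2n + 9 = 9 — valid.
  n = -8.75: √(72.25) = 8.5, while 2n + 9 = -8.5 — extraneous.

n = 0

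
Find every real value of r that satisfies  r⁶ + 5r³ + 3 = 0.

Let u = r³. The equation becomes u² + 5u + 3 = 0.
By the quadratic formula, u = -5/2 + √(13)/2 or u = -5/2 - √(13)/2.
r³ = -5/2 + √(13)/2 gives r = -∛(5/2 - √(13)/2) ≈ -0.8867.
r³ = -5/2 - √(13)/2 gives r = -∛(√(13)/2 + 5/2) ≈ -1.6265.

r = -1.6265 or r = -0.8867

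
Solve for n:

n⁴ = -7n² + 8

n = -1 or n = 1

Let u = n². The equation becomes u² + 7u - 8 = 0.
Factor: (u - 1)(u + 8) = 0, so u = 1 or u = -8.
n² = 1 gives n = ±1.
n² = -8 < 0 has no real solution.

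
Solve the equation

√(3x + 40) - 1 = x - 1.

x = 8

Isolate the radical: √(3x + 40) = x.
Square both sides: 3x + 40 = (x)².
Expand and rearrange: x² - 3x - 40 = 0.
Solving gives x = 8 or x = -5.
Check each candidate in the original equation:
  x = 8: √(64) = 8, while x = 8 — valid.
  x = -5: √(25) = 5, while x = -5 — extraneous.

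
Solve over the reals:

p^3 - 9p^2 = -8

Rearrange: p^3 - 9p^2 + 8 = 0.
Possible rational roots are divisors of 8. Testing p = 1 gives 0, so (p - 1) is a factor.
Divide: p^3 - 9p^2 + 8 = (p - 1)(p^2 - 8p - 8).
Apply the quadratic formula to p^2 - 8p - 8 = 0: p = (8 +/- sqrt(96))/2, i.e. p ~= 8.899 or p ~= -0.899.

p = -0.899 or p = 1 or p = 8.899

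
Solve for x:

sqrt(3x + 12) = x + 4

Square both sides: 3x + 12 = (x + 4)^2.
Expand and rearrange: x^2 + 5x + 4 = 0.
Solving gives x = -1 or x = -4.
Check each candidate in the original equation:
  x = -1: sqrt(9) = 3, while x + 4 = 3 — valid.
  x = -4: sqrt(0) = 0, while x + 4 = 0 — valid.

x = -4 or x = -1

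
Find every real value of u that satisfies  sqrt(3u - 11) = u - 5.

Square both sides: 3u - 11 = (u - 5)^2.
Expand and rearrange: u^2 - 13u + 36 = 0.
Solving gives u = 9 or u = 4.
Check each candidate in the original equation:
  u = 9: sqrt(16) = 4, while u - 5 = 4 — valid.
  u = 4: sqrt(1) = 1, while u - 5 = -1 — extraneous.

u = 9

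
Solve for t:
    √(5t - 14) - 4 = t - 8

Isolate the radical: √(5t - 14) = t - 4.
Square both sides: 5t - 14 = (t - 4)².
Expand and rearrange: t² - 13t + 30 = 0.
Solving gives t = 10 or t = 3.
Check each candidate in the original equation:
  t = 10: √(36) = 6, while t - 4 = 6 — valid.
  t = 3: √(1) = 1, while t - 4 = -1 — extraneous.

t = 10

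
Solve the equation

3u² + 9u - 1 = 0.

Discriminant: (9)² − 4·3·(-1) = 93.
Quadratic formula: u = (-9 ± √93) / 6.
So u = -3/2 + √(93)/6 ≈ 0.1073 or u = -√(93)/6 - 3/2 ≈ -3.1073.

u = -3.1073 or u = 0.1073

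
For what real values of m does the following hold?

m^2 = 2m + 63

m = -7 or m = 9

Bring every term to one side: m^2 - 2m - 63 = 0.
Factor: (m - 9)(m + 7) = 0.
So m = 9 or m = -7.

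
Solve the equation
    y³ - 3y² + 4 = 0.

Possible rational roots are divisors of 4. Testing y = -1 gives 0, so (y + 1) is a factor.
Divide: y³ - 3y² + 4 = (y + 1)(y² - 4y + 4).
The quadratic has the repeated root y = 2.

y = -1 or y = 2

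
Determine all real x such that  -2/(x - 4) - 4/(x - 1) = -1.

Multiply both sides by (x - 4)(x - 1):
-2(x - 1) - 4(x - 4) = -(x - 4)(x - 1).
Expand and collect terms: -x^2 + 11x - 22 = 0.
By the quadratic formula, x = (-11 +/- sqrt(33)) / -2, so x ~= 2.6277 or x ~= 8.3723.
Neither value makes a denominator zero (x != 4, x != 1), so both are valid.

x = 2.6277 or x = 8.3723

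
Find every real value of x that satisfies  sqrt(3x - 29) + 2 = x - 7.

x = 10 or x = 11

Isolate the radical: sqrt(3x - 29) = x - 9.
Square both sides: 3x - 29 = (x - 9)^2.
Expand and rearrange: x^2 - 21x + 110 = 0.
Solving gives x = 11 or x = 10.
Check each candidate in the original equation:
  x = 11: sqrt(4) = 2, while x - 9 = 2 — valid.
  x = 10: sqrt(1) = 1, while x - 9 = 1 — valid.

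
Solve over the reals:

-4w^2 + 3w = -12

w = -1.3972 or w = 2.1472

Rearrange to standard form: -4w^2 + 3w + 12 = 0.
Discriminant: (3)^2 - 4*(-4)*12 = 201.
Quadratic formula: w = (-3 +/- sqrt(201)) / (-8).
So w = 3/8 - sqrt(201)/8 ~= -1.3972 or w = 3/8 + sqrt(201)/8 ~= 2.1472.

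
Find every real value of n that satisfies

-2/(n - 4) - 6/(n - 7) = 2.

n = 1.6972 or n = 5.3028

Multiply both sides by (n - 4)(n - 7):
-2(n - 7) - 6(n - 4) = 2(n - 4)(n - 7).
Expand and collect terms: 2n^2 - 14n + 18 = 0.
By the quadratic formula, n = (14 +/- sqrt(52)) / 4, so n ~= 5.3028 or n ~= 1.6972.
Neither value makes a denominator zero (n != 4, n != 7), so both are valid.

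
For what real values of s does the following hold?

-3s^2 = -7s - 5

Rearrange to standard form: -3s^2 + 7s + 5 = 0.
Discriminant: (7)^2 - 4*(-3)*5 = 109.
Quadratic formula: s = (-7 +/- sqrt(109)) / (-6).
So s = 7/6 - sqrt(109)/6 ~= -0.5734 or s = 7/6 + sqrt(109)/6 ~= 2.9067.

s = -0.5734 or s = 2.9067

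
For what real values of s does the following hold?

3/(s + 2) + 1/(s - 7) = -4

s = -2.7697 or s = 6.7697

Multiply both sides by (s + 2)(s - 7):
3(s - 7) + (s + 2) = -4(s + 2)(s - 7).
Expand and collect terms: -4s² + 16s + 75 = 0.
By the quadratic formula, s = (-16 ± √1456) / -8, so s ≈ -2.7697 or s ≈ 6.7697.
Neither value makes a denominator zero (s ≠ -2, s ≠ 7), so both are valid.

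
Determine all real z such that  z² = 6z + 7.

z = -1 or z = 7

Bring every term to one side: z² - 6z - 7 = 0.
Factor: (z - 7)(z + 1) = 0.
So z = 7 or z = -1.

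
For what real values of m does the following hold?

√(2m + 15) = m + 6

Square both sides: 2m + 15 = (m + 6)².
Expand and rearrange: m² + 10m + 21 = 0.
Solving gives m = -3 or m = -7.
Check each candidate in the original equation:
  m = -3: √(9) = 3, while m + 6 = 3 — valid.
  m = -7: √(1) = 1, while m + 6 = -1 — extraneous.

m = -3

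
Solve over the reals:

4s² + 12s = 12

s = -3.7913 or s = 0.7913

Rearrange to standard form: 4s² + 12s - 12 = 0.
Discriminant: (12)² − 4·4·(-12) = 336.
Quadratic formula: s = (-12 ± √336) / 8.
So s = -3/2 + √(21)/2 ≈ 0.7913 or s = -√(21)/2 - 3/2 ≈ -3.7913.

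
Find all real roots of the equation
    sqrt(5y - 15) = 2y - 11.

Square both sides: 5y - 15 = (2y - 11)^2.
Expand and rearrange: 4y^2 - 49y + 136 = 0.
Solving gives y = 8 or y = 4.25.
Check each candidate in the original equation:
  y = 8: sqrt(25) = 5, while 2y - 11 = 5 — valid.
  y = 4.25: sqrt(6.25) = 2.5, while 2y - 11 = -2.5 — extraneous.

y = 8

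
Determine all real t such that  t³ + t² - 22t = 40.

t = -4 or t = -2 or t = 5

Rearrange: t³ + t² - 22t - 40 = 0.
Possible rational roots are divisors of -40. Testing t = -4 gives 0, so (t + 4) is a factor.
Divide: t³ + t² - 22t - 40 = (t + 4)(t² - 3t - 10).
Factor the quadratic: t = 5 or t = -2.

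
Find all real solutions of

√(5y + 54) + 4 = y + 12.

Isolate the radical: √(5y + 54) = y + 8.
Square both sides: 5y + 54 = (y + 8)².
Expand and rearrange: y² + 11y + 10 = 0.
Solving gives y = -1 or y = -10.
Check each candidate in the original equation:
  y = -1: √(49) = 7, while y + 8 = 7 — valid.
  y = -10: √(4) = 2, while y + 8 = -2 — extraneous.

y = -1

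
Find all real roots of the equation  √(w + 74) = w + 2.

w = 7

Square both sides: w + 74 = (w + 2)².
Expand and rearrange: w² + 3w - 70 = 0.
Solving gives w = 7 or w = -10.
Check each candidate in the original equation:
  w = 7: √(81) = 9, while w + 2 = 9 — valid.
  w = -10: √(64) = 8, while w + 2 = -8 — extraneous.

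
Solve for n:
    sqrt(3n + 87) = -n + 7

Square both sides: 3n + 87 = (-n + 7)^2.
Expand and rearrange: n^2 - 17n - 38 = 0.
Solving gives n = 19 or n = -2.
Check each candidate in the original equation:
  n = 19: sqrt(144) = 12, while -n + 7 = -12 — extraneous.
  n = -2: sqrt(81) = 9, while -n + 7 = 9 — valid.

n = -2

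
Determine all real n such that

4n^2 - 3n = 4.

n = -0.693 or n = 1.443

Rearrange to standard form: 4n^2 - 3n - 4 = 0.
Discriminant: (-3)^2 - 4*4*(-4) = 73.
Quadratic formula: n = (3 +/- sqrt(73)) / 8.
So n = 3/8 + sqrt(73)/8 ~= 1.443 or n = 3/8 - sqrt(73)/8 ~= -0.693.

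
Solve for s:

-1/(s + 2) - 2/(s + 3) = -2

s = -2.5 or s = -1

Multiply both sides by (s + 2)(s + 3):
-(s + 3) - 2(s + 2) = -2(s + 2)(s + 3).
Expand and collect terms: -2s² - 7s - 5 = 0.
Factor or apply the quadratic formula: s = -2.5 or s = -1.
Neither value makes a denominator zero (s ≠ -2, s ≠ -3), so both are valid.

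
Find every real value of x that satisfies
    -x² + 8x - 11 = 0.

Discriminant: (8)² − 4·(-1)·(-11) = 20.
Quadratic formula: x = (-8 ± √20) / (-2).
So x = 4 - √(5) ≈ 1.7639 or x = √(5) + 4 ≈ 6.2361.

x = 1.7639 or x = 6.2361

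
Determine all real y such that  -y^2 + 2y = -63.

y = -7 or y = 9

Bring every term to one side: -y^2 + 2y + 63 = 0.
Factor: -1(y - 9)(y + 7) = 0.
So y = 9 or y = -7.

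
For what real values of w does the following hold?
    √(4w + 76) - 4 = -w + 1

Isolate the radical: √(4w + 76) = -w + 5.
Square both sides: 4w + 76 = (-w + 5)².
Expand and rearrange: w² - 14w - 51 = 0.
Solving gives w = 17 or w = -3.
Check each candidate in the original equation:
  w = 17: √(144) = 12, while -w + 5 = -12 — extraneous.
  w = -3: √(64) = 8, while -w + 5 = 8 — valid.

w = -3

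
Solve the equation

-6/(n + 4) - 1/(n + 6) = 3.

n = -7 or n = -5.3333

Multiply both sides by (n + 4)(n + 6):
-6(n + 6) - (n + 4) = 3(n + 4)(n + 6).
Expand and collect terms: 3n² + 37n + 112 = 0.
Factor or apply the quadratic formula: n = -5.3333 or n = -7.
Neither value makes a denominator zero (n ≠ -4, n ≠ -6), so both are valid.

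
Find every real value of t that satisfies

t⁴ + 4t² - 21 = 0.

t = -1.7321 or t = 1.7321

Let u = t². The equation becomes u² + 4u - 21 = 0.
Factor: (u + 7)(u - 3) = 0, so u = -7 or u = 3.
t² = -7 < 0 has no real solution.
t² = 3 gives t = ±√(3) ≈ ±1.7321.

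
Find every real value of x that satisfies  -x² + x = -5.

x = -1.7913 or x = 2.7913

Rearrange to standard form: -x² + x + 5 = 0.
Discriminant: (1)² − 4·(-1)·5 = 21.
Quadratic formula: x = (-1 ± √21) / (-2).
So x = 1/2 - √(21)/2 ≈ -1.7913 or x = 1/2 + √(21)/2 ≈ 2.7913.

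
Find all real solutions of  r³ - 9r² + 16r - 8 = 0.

Possible rational roots are divisors of -8. Testing r = 1 gives 0, so (r - 1) is a factor.
Divide: r³ - 9r² + 16r - 8 = (r - 1)(r² - 8r + 8).
Apply the quadratic formula to r² - 8r + 8 = 0: r = (8 ± √32)/2, i.e. r ≈ 6.8284 or r ≈ 1.1716.

r = 1 or r = 1.1716 or r = 6.8284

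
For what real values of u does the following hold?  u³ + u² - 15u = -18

u = -4.8541 or u = 1.8541 or u = 2

Rearrange: u³ + u² - 15u + 18 = 0.
Possible rational roots are divisors of 18. Testing u = 2 gives 0, so (u - 2) is a factor.
Divide: u³ + u² - 15u + 18 = (u - 2)(u² + 3u - 9).
Apply the quadratic formula to u² + 3u - 9 = 0: u = (-3 ± √45)/2, i.e. u ≈ 1.8541 or u ≈ -4.8541.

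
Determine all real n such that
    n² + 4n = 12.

n = -6 or n = 2

Bring every term to one side: n² + 4n - 12 = 0.
Factor: (n + 6)(n - 2) = 0.
So n = -6 or n = 2.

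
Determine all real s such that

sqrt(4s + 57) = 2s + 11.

s = -2

Square both sides: 4s + 57 = (2s + 11)^2.
Expand and rearrange: 4s^2 + 40s + 64 = 0.
Solving gives s = -2 or s = -8.
Check each candidate in the original equation:
  s = -2: sqrt(49) = 7, while 2s + 11 = 7 — valid.
  s = -8: sqrt(25) = 5, while 2s + 11 = -5 — extraneous.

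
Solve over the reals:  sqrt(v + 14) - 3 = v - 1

Isolate the radical: sqrt(v + 14) = v + 2.
Square both sides: v + 14 = (v + 2)^2.
Expand and rearrange: v^2 + 3v - 10 = 0.
Solving gives v = 2 or v = -5.
Check each candidate in the original equation:
  v = 2: sqrt(16) = 4, while v + 2 = 4 — valid.
  v = -5: sqrt(9) = 3, while v + 2 = -3 — extraneous.

v = 2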